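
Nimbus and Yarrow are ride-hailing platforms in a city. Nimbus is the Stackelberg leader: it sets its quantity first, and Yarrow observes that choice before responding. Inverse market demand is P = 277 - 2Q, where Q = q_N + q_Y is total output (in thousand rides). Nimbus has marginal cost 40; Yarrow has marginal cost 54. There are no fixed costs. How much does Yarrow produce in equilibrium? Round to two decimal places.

24.38

The follower Yarrow best-responds to any q_N: π_Y = (277 - 2Q)q_Y - 54q_Y.
Setting the follower's marginal profit to zero, 223 - 2q_N - 4q_Y = 0, i.e. q_Y = (223 - 2q_N)/4.
The leader anticipates this reaction. Substituting into P = 277 - 2Q gives P = 331/2 - q_N, so π_N = (331/2 - q_N)q_N - 40q_N.
The leader's first-order condition 251/2 - 2q_N = 0 yields q_N = 251/4.
Then q_Y = (223 - 2·(251/4))/4 = 195/8.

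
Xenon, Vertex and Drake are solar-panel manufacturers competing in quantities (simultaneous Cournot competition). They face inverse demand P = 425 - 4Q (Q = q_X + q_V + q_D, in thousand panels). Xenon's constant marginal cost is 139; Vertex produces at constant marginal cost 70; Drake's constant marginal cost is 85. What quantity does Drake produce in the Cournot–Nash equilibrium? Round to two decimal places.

Xenon's profit: π_X = (425 - 4Q)q_X - (139q_X). Setting ∂π_X/∂q_X = 0: 286 - 8q_X - 4(q_V + q_D) = 0.
Vertex's first-order condition: 355 - 8q_V - 4(q_X + q_D) = 0.
Drake's profit: π_D = (425 - 4Q)q_D - (85q_D). Setting ∂π_D/∂q_D = 0: 340 - 8q_D - 4(q_X + q_V) = 0.
Adding the 3 conditions: 981 − 8Q − 8Q = 0, i.e. Q = 981/16.
Back-substituting: q_X = (286 − 981/4)/4 = 163/16, q_V = (355 − 981/4)/4 = 439/16, q_D = (340 − 981/4)/4 = 379/16.

23.69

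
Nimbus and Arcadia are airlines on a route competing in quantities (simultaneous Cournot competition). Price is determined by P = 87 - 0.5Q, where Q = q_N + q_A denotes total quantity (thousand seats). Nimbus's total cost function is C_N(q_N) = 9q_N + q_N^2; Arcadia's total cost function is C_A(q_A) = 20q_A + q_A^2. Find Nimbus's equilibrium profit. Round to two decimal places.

Nimbus's profit: π_N = (87 - 0.5Q)q_N - (9q_N + q_N²). Setting ∂π_N/∂q_N = 0: 78 - 3q_N - (1/2)(q_A) = 0.
Arcadia's profit: π_A = (87 - 0.5Q)q_A - (20q_A + q_A²). Setting ∂π_A/∂q_A = 0: 67 - 3q_A - (1/2)(q_N) = 0.
Rearranging gives the reaction functions q_N = (78 - (1/2)q_A)/3 and q_A = (67 - (1/2)q_N)/3.
Substituting one into the other gives q_N = 802/35 and q_A = 648/35.
Price P = 87 - (1/2)·(290/7) = 464/7.
Nimbus's profit: (464/7)·(802/35) - 9·(802/35) - (802/35)² = 787.5967.

787.60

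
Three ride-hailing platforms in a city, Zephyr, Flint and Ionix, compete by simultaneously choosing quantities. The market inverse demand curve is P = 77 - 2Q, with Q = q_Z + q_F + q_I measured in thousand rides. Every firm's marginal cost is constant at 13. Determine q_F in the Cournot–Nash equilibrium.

8

A representative firm's profit is π_i = q_i(77 - 2Q) - 13q_i.
First-order condition (treating rivals' output as given): 64 - 4q_i - 2·Σ_{j≠i} q_j = 0.
By symmetry each firm produces the same amount; substituting Σ_{j≠i} q_j = 2q_i yields q_i = 64/8 = 8.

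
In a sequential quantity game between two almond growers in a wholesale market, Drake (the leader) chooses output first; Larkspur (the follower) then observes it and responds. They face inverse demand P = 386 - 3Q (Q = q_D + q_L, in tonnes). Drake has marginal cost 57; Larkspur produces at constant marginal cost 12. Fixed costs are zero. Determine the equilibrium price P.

128

The follower Larkspur best-responds to any q_D: π_L = (386 - 3Q)q_L - 12q_L.
∂π_L/∂q_L = 374 - 3q_D - 6q_L = 0 gives the reaction function q_L = (374 - 3q_D)/6.
The leader anticipates this reaction. Substituting into P = 386 - 3Q gives P = 199 - (3/2)q_D, so π_D = (199 - (3/2)q_D)q_D - 57q_D.
The leader's first-order condition 142 - 3q_D = 0 yields q_D = 142/3.
Then q_L = (374 - 3·(142/3))/6 = 116/3.
Total output Q = 86, so price P = 386 - 3·86 = 128.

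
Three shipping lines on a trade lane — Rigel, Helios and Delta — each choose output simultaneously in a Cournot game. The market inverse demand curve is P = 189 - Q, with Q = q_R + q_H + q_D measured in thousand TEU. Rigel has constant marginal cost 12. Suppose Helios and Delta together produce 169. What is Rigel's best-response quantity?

4

With rivals' combined output fixed at 169, Rigel's profit is π_R = (189 - 169 - q_R)q_R - (12q_R) = (20 - q_R)q_R - (12q_R).
∂π_R/∂q_R = 8 - 2q_R = 0, so q_R = 4.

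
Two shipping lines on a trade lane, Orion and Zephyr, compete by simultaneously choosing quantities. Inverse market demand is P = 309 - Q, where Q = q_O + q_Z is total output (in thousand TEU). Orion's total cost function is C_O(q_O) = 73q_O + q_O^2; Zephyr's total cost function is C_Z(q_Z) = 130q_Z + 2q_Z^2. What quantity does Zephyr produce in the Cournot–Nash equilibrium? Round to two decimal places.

Orion's profit: π_O = (309 - Q)q_O - (73q_O + q_O²). Setting ∂π_O/∂q_O = 0: 236 - 4q_O - (q_Z) = 0.
Zephyr's profit: π_Z = (309 - Q)q_Z - (130q_Z + 2q_Z²). Setting ∂π_Z/∂q_Z = 0: 179 - 6q_Z - (q_O) = 0.
So q_O = (236 - q_Z)/4 and q_Z = (179 - q_O)/6.
Solving the pair: q_O = 1237/23, q_Z = 480/23.

20.87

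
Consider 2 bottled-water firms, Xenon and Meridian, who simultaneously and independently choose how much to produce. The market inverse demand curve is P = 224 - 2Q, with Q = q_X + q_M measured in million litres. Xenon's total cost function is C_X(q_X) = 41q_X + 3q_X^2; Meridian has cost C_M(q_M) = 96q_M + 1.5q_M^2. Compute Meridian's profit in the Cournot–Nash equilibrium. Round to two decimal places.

Xenon's profit: π_X = (224 - 2Q)q_X - (41q_X + 3q_X²). Setting ∂π_X/∂q_X = 0: 183 - 10q_X - 2(q_M) = 0.
Meridian's first-order condition: 128 - 7q_M - 2(q_X) = 0.
So q_X = (183 - 2q_M)/10 and q_M = (128 - 2q_X)/7.
Solving the pair: q_X = 1025/66, q_M = 457/33.
Price P = 224 - 2·(1939/66) = 165.2424.
Meridian's profit: 165.2424·(457/33) - 96·(457/33) - (3/2)(457/33)² = 671.2319.

671.23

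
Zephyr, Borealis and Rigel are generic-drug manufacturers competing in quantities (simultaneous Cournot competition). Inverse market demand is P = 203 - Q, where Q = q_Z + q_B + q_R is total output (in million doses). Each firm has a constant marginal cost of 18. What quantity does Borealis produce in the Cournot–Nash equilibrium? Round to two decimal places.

Each firm earns π_i = (203 - Q)q_i - 18q_i.
First-order condition (treating rivals' output as given): 185 - 2q_i - Σ_{j≠i} q_j = 0.
By symmetry each firm produces the same amount; substituting Σ_{j≠i} q_j = 2q_i yields q_i = 185/4.

46.25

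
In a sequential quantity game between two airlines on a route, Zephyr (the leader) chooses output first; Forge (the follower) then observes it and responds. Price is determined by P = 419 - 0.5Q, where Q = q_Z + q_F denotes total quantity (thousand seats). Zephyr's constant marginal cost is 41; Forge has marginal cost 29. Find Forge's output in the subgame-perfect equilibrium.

Solve by backward induction. Given q_Z, the follower Forge maximises π_F = (419 - (1/2)q_Z - (1/2)q_F)q_F - 29q_F.
Setting the follower's marginal profit to zero, 390 - (1/2)q_Z - q_F = 0, i.e. q_F = (390 - (1/2)q_Z).
The leader anticipates this reaction. Substituting into P = 419 - 0.5Q gives P = 224 - (1/4)q_Z, so π_Z = (224 - (1/4)q_Z)q_Z - 41q_Z.
Leader FOC: 183 - (1/2)q_Z = 0, so q_Z = 366.
Then q_F = (390 - (1/2)·366) = 207.

207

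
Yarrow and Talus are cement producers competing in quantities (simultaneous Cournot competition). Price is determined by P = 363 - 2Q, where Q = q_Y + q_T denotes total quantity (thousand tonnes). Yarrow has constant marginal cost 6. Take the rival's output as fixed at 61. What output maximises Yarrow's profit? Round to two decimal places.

With the rival's output fixed at 61, Yarrow's profit is π_Y = (363 - 2·61 - 2q_Y)q_Y - (6q_Y) = (241 - 2q_Y)q_Y - (6q_Y).
∂π_Y/∂q_Y = 235 - 4q_Y = 0, so q_Y = 235/4.

58.75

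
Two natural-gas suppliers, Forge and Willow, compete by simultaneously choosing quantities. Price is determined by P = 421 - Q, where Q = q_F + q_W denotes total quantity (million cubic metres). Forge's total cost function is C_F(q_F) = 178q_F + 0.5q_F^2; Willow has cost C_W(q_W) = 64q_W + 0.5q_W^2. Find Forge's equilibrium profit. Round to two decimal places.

Forge's profit: π_F = (421 - Q)q_F - (178q_F + (1/2)q_F²). Setting ∂π_F/∂q_F = 0: 243 - 3q_F - (q_W) = 0.
Willow's first-order condition: 357 - 3q_W - (q_F) = 0.
Best responses: q_F = (243 - q_W)/3, q_W = (357 - q_F)/3.
Substituting one into the other gives q_F = 93/2 and q_W = 207/2.
Price P = 421 - 150 = 271.
Forge's profit: 271·(93/2) - 178·(93/2) - (1/2)(93/2)² = 3243.3750.

3243.38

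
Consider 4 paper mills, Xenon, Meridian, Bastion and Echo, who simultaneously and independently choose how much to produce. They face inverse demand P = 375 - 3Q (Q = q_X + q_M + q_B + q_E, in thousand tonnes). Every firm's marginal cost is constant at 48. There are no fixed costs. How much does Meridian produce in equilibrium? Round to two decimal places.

21.80

Each firm earns π_i = (375 - 3Q)q_i - 48q_i.
First-order condition (treating rivals' output as given): 327 - 6q_i - 3·Σ_{j≠i} q_j = 0.
With identical firms every q_j equals q_i, so Σ_{j≠i} q_j = 3q_i and 327 = 15q_i, giving q_i = 109/5.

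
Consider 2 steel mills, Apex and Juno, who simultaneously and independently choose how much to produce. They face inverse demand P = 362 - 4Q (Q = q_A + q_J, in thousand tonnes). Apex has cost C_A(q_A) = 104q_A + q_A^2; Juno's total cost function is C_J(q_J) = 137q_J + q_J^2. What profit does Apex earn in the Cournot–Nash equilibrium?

Apex's profit: π_A = (362 - 4Q)q_A - (104q_A + q_A²). Setting ∂π_A/∂q_A = 0: 258 - 10q_A - 4(q_J) = 0.
Juno's profit: π_J = (362 - 4Q)q_J - (137q_J + q_J²). Setting ∂π_J/∂q_J = 0: 225 - 10q_J - 4(q_A) = 0.
So q_A = (258 - 4q_J)/10 and q_J = (225 - 4q_A)/10.
Solving the pair: q_A = 20, q_J = 29/2.
Price P = 362 - 4·(69/2) = 224.
Apex's profit: 224·20 - 104·20 - 20² = 2000.

2000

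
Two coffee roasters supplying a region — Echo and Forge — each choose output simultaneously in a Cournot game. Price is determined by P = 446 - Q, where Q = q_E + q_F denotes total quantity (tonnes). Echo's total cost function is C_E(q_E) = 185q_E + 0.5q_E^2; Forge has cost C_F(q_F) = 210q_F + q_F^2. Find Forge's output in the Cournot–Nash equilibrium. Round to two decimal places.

40.64

Echo's profit: π_E = (446 - Q)q_E - (185q_E + (1/2)q_E²). Setting ∂π_E/∂q_E = 0: 261 - 3q_E - (q_F) = 0.
Forge's first-order condition: 236 - 4q_F - (q_E) = 0.
Rearranging gives the reaction functions q_E = (261 - q_F)/3 and q_F = (236 - q_E)/4.
Substituting one into the other gives q_E = 808/11 and q_F = 447/11.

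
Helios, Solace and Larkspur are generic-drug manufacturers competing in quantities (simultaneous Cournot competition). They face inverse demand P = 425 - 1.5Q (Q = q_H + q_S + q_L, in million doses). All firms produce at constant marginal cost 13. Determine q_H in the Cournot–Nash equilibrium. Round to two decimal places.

68.67

Each firm earns π_i = (425 - 1.5Q)q_i - 13q_i.
Setting ∂π_i/∂q_i = 0 with rivals' quantities fixed: 412 - 3q_i - (3/2)·Σ_{j≠i} q_j = 0.
By symmetry each firm produces the same amount; substituting Σ_{j≠i} q_j = 2q_i yields q_i = 412/6 = 206/3.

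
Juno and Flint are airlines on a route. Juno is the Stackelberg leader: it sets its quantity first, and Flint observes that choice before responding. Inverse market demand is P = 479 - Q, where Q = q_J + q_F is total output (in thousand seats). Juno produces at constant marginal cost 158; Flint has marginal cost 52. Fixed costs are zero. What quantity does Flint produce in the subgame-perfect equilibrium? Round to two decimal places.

The follower Flint best-responds to any q_J: π_F = (479 - Q)q_F - 52q_F.
Follower FOC: 427 - q_J - 2q_F = 0, so q_F(q_J) = (427 - q_J)/2.
The leader anticipates this reaction. Substituting into P = 479 - Q gives P = 531/2 - (1/2)q_J, so π_J = (531/2 - (1/2)q_J)q_J - 158q_J.
Maximising: ∂π_J/∂q_J = 215/2 - q_J = 0, giving q_J = 215/2.
Then q_F = (427 - 215/2)/2 = 639/4.

159.75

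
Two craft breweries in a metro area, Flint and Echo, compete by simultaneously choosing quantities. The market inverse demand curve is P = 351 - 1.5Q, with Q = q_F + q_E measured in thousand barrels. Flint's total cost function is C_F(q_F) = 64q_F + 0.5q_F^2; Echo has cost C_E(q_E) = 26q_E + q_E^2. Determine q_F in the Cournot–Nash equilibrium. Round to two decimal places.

Flint's profit: π_F = (351 - 1.5Q)q_F - (64q_F + (1/2)q_F²). Setting ∂π_F/∂q_F = 0: 287 - 4q_F - (3/2)(q_E) = 0.
Echo's profit: π_E = (351 - 1.5Q)q_E - (26q_E + q_E²). Setting ∂π_E/∂q_E = 0: 325 - 5q_E - (3/2)(q_F) = 0.
Best responses: q_F = (287 - (3/2)q_E)/4, q_E = (325 - (3/2)q_F)/5.
Substituting one into the other gives q_F = 53.3803 and q_E = 48.9859.

53.38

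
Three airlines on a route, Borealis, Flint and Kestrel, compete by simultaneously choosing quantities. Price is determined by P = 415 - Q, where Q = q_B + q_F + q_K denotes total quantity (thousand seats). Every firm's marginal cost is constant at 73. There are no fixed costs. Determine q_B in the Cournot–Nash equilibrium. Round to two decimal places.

A representative firm's profit is π_i = q_i(415 - Q) - 73q_i.
Setting ∂π_i/∂q_i = 0 with rivals' quantities fixed: 342 - 2q_i - Σ_{j≠i} q_j = 0.
With identical firms every q_j equals q_i, so Σ_{j≠i} q_j = 2q_i and 342 = 4q_i, giving q_i = 171/2.

85.50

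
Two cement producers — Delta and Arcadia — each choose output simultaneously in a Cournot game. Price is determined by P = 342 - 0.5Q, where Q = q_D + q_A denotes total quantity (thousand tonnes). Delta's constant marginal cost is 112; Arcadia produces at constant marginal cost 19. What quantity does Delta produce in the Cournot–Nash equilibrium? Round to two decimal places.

91.33

Delta's profit: π_D = (342 - 0.5Q)q_D - (112q_D). Setting ∂π_D/∂q_D = 0: 230 - q_D - (1/2)(q_A) = 0.
Arcadia's profit: π_A = (342 - 0.5Q)q_A - (19q_A). Setting ∂π_A/∂q_A = 0: 323 - q_A - (1/2)(q_D) = 0.
So q_D = (230 - (1/2)q_A) and q_A = (323 - (1/2)q_D).
Substituting one into the other gives q_D = 274/3 and q_A = 832/3.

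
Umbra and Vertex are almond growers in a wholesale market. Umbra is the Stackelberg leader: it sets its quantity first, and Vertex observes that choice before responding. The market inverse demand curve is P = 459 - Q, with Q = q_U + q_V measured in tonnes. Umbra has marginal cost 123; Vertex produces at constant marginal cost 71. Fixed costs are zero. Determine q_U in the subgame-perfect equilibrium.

142

The follower Vertex best-responds to any q_U: π_V = (459 - Q)q_V - 71q_V.
Follower FOC: 388 - q_U - 2q_V = 0, so q_V(q_U) = (388 - q_U)/2.
Umbra substitutes q_V(q_U) into its own profit: π_U = q_U(459 - q_U - (388 - q_U)/2) - 123q_U = (265 - (1/2)q_U)q_U - 123q_U.
Leader FOC: 142 - q_U = 0, so q_U = 142.
Then q_V = (388 - 142)/2 = 123.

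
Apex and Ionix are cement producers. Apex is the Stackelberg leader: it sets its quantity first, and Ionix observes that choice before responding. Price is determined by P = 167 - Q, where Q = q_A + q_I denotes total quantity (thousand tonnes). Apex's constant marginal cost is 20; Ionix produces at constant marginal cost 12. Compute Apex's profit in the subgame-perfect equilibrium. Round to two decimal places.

2415.13

The follower Ionix best-responds to any q_A: π_I = (167 - Q)q_I - 12q_I.
Setting the follower's marginal profit to zero, 155 - q_A - 2q_I = 0, i.e. q_I = (155 - q_A)/2.
Apex substitutes q_I(q_A) into its own profit: π_A = q_A(167 - q_A - (155 - q_A)/2) - 20q_A = (179/2 - (1/2)q_A)q_A - 20q_A.
The leader's first-order condition 139/2 - q_A = 0 yields q_A = 139/2.
Then q_I = (155 - 139/2)/2 = 171/4.
Price P = 167 - 449/4 = 219/4.
Apex's profit: (219/4 - 20)·(139/2) = 2415.1250.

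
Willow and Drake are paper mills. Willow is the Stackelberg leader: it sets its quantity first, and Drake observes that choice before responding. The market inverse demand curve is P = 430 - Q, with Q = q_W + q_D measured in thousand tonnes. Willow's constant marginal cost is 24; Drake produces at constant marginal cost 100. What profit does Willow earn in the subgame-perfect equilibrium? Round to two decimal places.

The follower Drake best-responds to any q_W: π_D = (430 - Q)q_D - 100q_D.
Setting the follower's marginal profit to zero, 330 - q_W - 2q_D = 0, i.e. q_D = (330 - q_W)/2.
Willow substitutes q_D(q_W) into its own profit: π_W = q_W(430 - q_W - (330 - q_W)/2) - 24q_W = (265 - (1/2)q_W)q_W - 24q_W.
Maximising: ∂π_W/∂q_W = 241 - q_W = 0, giving q_W = 241.
Then q_D = (330 - 241)/2 = 89/2.
Price P = 430 - 571/2 = 289/2.
Willow's profit: (289/2 - 24)·241 = 29040.5000.

29040.50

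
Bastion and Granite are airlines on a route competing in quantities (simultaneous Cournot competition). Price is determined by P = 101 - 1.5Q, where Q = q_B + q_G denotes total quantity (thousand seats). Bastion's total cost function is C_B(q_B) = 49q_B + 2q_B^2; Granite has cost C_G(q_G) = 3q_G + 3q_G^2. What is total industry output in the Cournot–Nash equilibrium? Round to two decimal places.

15.29

Bastion's profit: π_B = (101 - 1.5Q)q_B - (49q_B + 2q_B²). Setting ∂π_B/∂q_B = 0: 52 - 7q_B - (3/2)(q_G) = 0.
Granite's first-order condition: 98 - 9q_G - (3/2)(q_B) = 0.
So q_B = (52 - (3/2)q_G)/7 and q_G = (98 - (3/2)q_B)/9.
Substituting one into the other gives q_B = 428/81 and q_G = 10.0082.
Total output Q = 428/81 + 10.0082 = 15.2922.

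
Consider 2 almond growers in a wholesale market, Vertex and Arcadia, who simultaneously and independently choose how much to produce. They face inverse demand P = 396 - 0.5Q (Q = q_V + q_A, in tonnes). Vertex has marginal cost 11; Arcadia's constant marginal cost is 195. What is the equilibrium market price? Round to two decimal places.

Vertex's profit: π_V = (396 - 0.5Q)q_V - (11q_V). Setting ∂π_V/∂q_V = 0: 385 - q_V - (1/2)(q_A) = 0.
Arcadia's profit: π_A = (396 - 0.5Q)q_A - (195q_A). Setting ∂π_A/∂q_A = 0: 201 - q_A - (1/2)(q_V) = 0.
Best responses: q_V = (385 - (1/2)q_A), q_A = (201 - (1/2)q_V).
Solving the pair: q_V = 1138/3, q_A = 34/3.
Total output Q = 1172/3, so price P = 396 - (1/2)·(1172/3) = 602/3.

200.67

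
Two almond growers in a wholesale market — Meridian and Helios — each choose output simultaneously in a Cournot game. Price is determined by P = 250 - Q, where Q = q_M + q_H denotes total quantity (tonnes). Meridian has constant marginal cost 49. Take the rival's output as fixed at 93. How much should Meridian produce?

With the rival's output fixed at 93, Meridian's profit is π_M = (250 - 93 - q_M)q_M - (49q_M) = (157 - q_M)q_M - (49q_M).
∂π_M/∂q_M = 108 - 2q_M = 0, so q_M = 54.

54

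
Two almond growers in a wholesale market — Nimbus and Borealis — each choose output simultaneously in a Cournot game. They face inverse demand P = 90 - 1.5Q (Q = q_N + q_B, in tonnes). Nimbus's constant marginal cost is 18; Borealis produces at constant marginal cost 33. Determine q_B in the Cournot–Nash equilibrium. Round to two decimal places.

Nimbus's profit: π_N = (90 - 1.5Q)q_N - (18q_N). Setting ∂π_N/∂q_N = 0: 72 - 3q_N - (3/2)(q_B) = 0.
Borealis's profit: π_B = (90 - 1.5Q)q_B - (33q_B). Setting ∂π_B/∂q_B = 0: 57 - 3q_B - (3/2)(q_N) = 0.
Best responses: q_N = (72 - (3/2)q_B)/3, q_B = (57 - (3/2)q_N)/3.
Substituting one into the other gives q_N = 58/3 and q_B = 28/3.

9.33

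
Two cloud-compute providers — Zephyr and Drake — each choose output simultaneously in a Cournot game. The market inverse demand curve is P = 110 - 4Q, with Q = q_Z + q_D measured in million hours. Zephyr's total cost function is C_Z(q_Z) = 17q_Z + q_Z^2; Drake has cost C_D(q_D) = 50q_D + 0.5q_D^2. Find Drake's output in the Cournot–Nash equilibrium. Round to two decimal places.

3.08

Zephyr's profit: π_Z = (110 - 4Q)q_Z - (17q_Z + q_Z²). Setting ∂π_Z/∂q_Z = 0: 93 - 10q_Z - 4(q_D) = 0.
Drake's profit: π_D = (110 - 4Q)q_D - (50q_D + (1/2)q_D²). Setting ∂π_D/∂q_D = 0: 60 - 9q_D - 4(q_Z) = 0.
Rearranging gives the reaction functions q_Z = (93 - 4q_D)/10 and q_D = (60 - 4q_Z)/9.
Solving the pair: q_Z = 597/74, q_D = 114/37.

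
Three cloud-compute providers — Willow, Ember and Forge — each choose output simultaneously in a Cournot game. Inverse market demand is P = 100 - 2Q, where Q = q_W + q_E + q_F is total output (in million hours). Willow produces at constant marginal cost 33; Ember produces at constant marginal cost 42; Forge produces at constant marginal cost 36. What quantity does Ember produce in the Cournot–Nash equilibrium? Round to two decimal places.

5.38

Willow's profit: π_W = (100 - 2Q)q_W - (33q_W). Setting ∂π_W/∂q_W = 0: 67 - 4q_W - 2(q_E + q_F) = 0.
Ember's profit: π_E = (100 - 2Q)q_E - (42q_E). Setting ∂π_E/∂q_E = 0: 58 - 4q_E - 2(q_W + q_F) = 0.
Forge's first-order condition: 64 - 4q_F - 2(q_W + q_E) = 0.
Summing all 3 equations gives 189 − 8Q = 0, hence Q = 189/8.
Back-substituting: q_W = (67 − 189/4)/2 = 79/8, q_E = (58 − 189/4)/2 = 43/8, q_F = (64 − 189/4)/2 = 67/8.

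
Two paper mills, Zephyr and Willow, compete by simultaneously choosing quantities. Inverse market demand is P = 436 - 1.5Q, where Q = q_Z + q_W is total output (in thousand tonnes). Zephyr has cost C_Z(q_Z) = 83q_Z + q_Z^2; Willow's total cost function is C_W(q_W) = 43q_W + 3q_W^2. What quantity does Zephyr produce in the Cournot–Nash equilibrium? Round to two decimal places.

Zephyr's profit: π_Z = (436 - 1.5Q)q_Z - (83q_Z + q_Z²). Setting ∂π_Z/∂q_Z = 0: 353 - 5q_Z - (3/2)(q_W) = 0.
Willow's first-order condition: 393 - 9q_W - (3/2)(q_Z) = 0.
Best responses: q_Z = (353 - (3/2)q_W)/5, q_W = (393 - (3/2)q_Z)/9.
Substituting one into the other gives q_Z = 1150/19 and q_W = 638/19.

60.53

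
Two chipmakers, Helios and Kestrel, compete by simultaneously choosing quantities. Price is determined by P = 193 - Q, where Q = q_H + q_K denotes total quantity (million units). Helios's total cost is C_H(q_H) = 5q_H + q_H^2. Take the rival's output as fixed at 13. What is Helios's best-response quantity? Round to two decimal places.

43.75

With the rival's output fixed at 13, Helios's profit is π_H = (193 - 13 - q_H)q_H - (5q_H + q_H²) = (180 - q_H)q_H - (5q_H + q_H²).
∂π_H/∂q_H = 175 - 4q_H = 0, so q_H = 175/4.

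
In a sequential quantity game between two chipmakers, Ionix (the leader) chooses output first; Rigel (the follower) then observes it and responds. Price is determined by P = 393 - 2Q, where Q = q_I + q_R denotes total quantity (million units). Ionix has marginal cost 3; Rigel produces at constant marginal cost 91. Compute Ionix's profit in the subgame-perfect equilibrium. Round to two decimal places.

Solve by backward induction. Given q_I, the follower Rigel maximises π_R = (393 - 2q_I - 2q_R)q_R - 91q_R.
Setting the follower's marginal profit to zero, 302 - 2q_I - 4q_R = 0, i.e. q_R = (302 - 2q_I)/4.
Ionix substitutes q_R(q_I) into its own profit: π_I = q_I(393 - 2q_I - (302 - 2q_I)/2) - 3q_I = (242 - q_I)q_I - 3q_I.
Leader FOC: 239 - 2q_I = 0, so q_I = 239/2.
Then q_R = (302 - 2·(239/2))/4 = 63/4.
Price P = 393 - 2·(541/4) = 245/2.
Ionix's profit: (245/2 - 3)·(239/2) = 14280.2500.

14280.25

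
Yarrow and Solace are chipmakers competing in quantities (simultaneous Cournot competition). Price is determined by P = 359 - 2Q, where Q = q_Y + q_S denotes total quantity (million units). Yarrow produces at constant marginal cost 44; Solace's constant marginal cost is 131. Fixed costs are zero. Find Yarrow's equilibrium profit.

Yarrow's profit: π_Y = (359 - 2Q)q_Y - (44q_Y). Setting ∂π_Y/∂q_Y = 0: 315 - 4q_Y - 2(q_S) = 0.
Solace's first-order condition: 228 - 4q_S - 2(q_Y) = 0.
So q_Y = (315 - 2q_S)/4 and q_S = (228 - 2q_Y)/4.
Solving the pair: q_Y = 67, q_S = 47/2.
Price P = 359 - 2·(181/2) = 178.
Yarrow's profit: (178 - 44)·67 = 8978.

8978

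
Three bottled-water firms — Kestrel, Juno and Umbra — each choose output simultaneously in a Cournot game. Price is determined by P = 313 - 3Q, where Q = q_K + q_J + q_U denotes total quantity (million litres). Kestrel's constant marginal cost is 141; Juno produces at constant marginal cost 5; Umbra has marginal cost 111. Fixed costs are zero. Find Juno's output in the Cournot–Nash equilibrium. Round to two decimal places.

45.83

Kestrel's profit: π_K = (313 - 3Q)q_K - (141q_K). Setting ∂π_K/∂q_K = 0: 172 - 6q_K - 3(q_J + q_U) = 0.
Juno's first-order condition: 308 - 6q_J - 3(q_K + q_U) = 0.
Umbra's first-order condition: 202 - 6q_U - 3(q_K + q_J) = 0.
Adding the 3 first-order conditions: 682 − 12Q = 0, so Q = 341/6.
Back-substituting: q_K = (172 − 341/2)/3 = 1/2, q_J = (308 − 341/2)/3 = 275/6, q_U = (202 − 341/2)/3 = 21/2.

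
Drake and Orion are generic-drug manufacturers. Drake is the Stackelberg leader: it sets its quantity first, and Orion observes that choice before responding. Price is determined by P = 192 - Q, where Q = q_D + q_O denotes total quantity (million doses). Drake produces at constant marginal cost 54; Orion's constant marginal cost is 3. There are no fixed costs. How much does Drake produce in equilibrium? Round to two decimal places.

43.50

Solve by backward induction. Given q_D, the follower Orion maximises π_O = (192 - q_D - q_O)q_O - 3q_O.
Follower FOC: 189 - q_D - 2q_O = 0, so q_O(q_D) = (189 - q_D)/2.
Drake substitutes q_O(q_D) into its own profit: π_D = q_D(192 - q_D - (189 - q_D)/2) - 54q_D = (195/2 - (1/2)q_D)q_D - 54q_D.
The leader's first-order condition 87/2 - q_D = 0 yields q_D = 87/2.
Then q_O = (189 - 87/2)/2 = 291/4.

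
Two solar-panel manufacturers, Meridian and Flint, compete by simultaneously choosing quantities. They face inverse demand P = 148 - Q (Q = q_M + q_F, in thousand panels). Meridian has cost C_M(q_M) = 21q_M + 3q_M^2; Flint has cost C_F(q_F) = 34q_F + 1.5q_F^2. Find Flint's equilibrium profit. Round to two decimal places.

Meridian's profit: π_M = (148 - Q)q_M - (21q_M + 3q_M²). Setting ∂π_M/∂q_M = 0: 127 - 8q_M - (q_F) = 0.
Flint's profit: π_F = (148 - Q)q_F - (34q_F + (3/2)q_F²). Setting ∂π_F/∂q_F = 0: 114 - 5q_F - (q_M) = 0.
Rearranging gives the reaction functions q_M = (127 - q_F)/8 and q_F = (114 - q_M)/5.
Substituting one into the other gives q_M = 521/39 and q_F = 785/39.
Price P = 148 - 1306/39 = 114.5128.
Flint's profit: 114.5128·(785/39) - 34·(785/39) - (3/2)(785/39)² = 1012.8616.

1012.86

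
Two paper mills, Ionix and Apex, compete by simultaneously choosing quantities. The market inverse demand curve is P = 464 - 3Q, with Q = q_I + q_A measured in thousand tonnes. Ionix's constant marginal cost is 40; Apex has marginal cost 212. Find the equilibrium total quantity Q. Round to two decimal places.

75.11

Ionix's profit: π_I = (464 - 3Q)q_I - (40q_I). Setting ∂π_I/∂q_I = 0: 424 - 6q_I - 3(q_A) = 0.
Apex's first-order condition: 252 - 6q_A - 3(q_I) = 0.
Rearranging gives the reaction functions q_I = (424 - 3q_A)/6 and q_A = (252 - 3q_I)/6.
Substituting one into the other gives q_I = 596/9 and q_A = 80/9.
Total output Q = 596/9 + 80/9 = 676/9.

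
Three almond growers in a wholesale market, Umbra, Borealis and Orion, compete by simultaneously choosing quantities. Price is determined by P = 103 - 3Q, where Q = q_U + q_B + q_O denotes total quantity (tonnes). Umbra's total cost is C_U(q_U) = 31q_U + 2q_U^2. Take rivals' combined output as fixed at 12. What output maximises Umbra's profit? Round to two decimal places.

3.60

With rivals' combined output fixed at 12, Umbra's profit is π_U = (103 - 3·12 - 3q_U)q_U - (31q_U + 2q_U²) = (67 - 3q_U)q_U - (31q_U + 2q_U²).
∂π_U/∂q_U = 36 - 10q_U = 0, so q_U = 18/5.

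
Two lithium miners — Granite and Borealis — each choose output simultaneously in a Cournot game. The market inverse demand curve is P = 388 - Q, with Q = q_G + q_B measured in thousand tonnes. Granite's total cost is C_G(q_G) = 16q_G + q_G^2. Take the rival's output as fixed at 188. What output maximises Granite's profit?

46

With the rival's output fixed at 188, Granite's profit is π_G = (388 - 188 - q_G)q_G - (16q_G + q_G²) = (200 - q_G)q_G - (16q_G + q_G²).
∂π_G/∂q_G = 184 - 4q_G = 0, so q_G = 46.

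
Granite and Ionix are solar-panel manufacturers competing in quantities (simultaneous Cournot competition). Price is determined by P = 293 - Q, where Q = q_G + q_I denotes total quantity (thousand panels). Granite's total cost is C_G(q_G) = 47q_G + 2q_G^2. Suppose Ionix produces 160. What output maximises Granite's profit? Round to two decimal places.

With the rival's output fixed at 160, Granite's profit is π_G = (293 - 160 - q_G)q_G - (47q_G + 2q_G²) = (133 - q_G)q_G - (47q_G + 2q_G²).
∂π_G/∂q_G = 86 - 6q_G = 0, so q_G = 43/3.

14.33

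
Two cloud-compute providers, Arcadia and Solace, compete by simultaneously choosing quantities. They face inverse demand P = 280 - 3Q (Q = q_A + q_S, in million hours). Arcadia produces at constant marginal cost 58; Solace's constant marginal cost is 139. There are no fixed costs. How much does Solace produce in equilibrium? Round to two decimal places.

6.67

Arcadia's profit: π_A = (280 - 3Q)q_A - (58q_A). Setting ∂π_A/∂q_A = 0: 222 - 6q_A - 3(q_S) = 0.
Solace's profit: π_S = (280 - 3Q)q_S - (139q_S). Setting ∂π_S/∂q_S = 0: 141 - 6q_S - 3(q_A) = 0.
Rearranging gives the reaction functions q_A = (222 - 3q_S)/6 and q_S = (141 - 3q_A)/6.
Substituting one into the other gives q_A = 101/3 and q_S = 20/3.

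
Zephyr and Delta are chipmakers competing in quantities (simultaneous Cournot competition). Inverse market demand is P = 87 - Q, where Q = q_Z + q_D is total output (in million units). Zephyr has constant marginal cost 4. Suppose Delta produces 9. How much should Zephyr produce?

37

With the rival's output fixed at 9, Zephyr's profit is π_Z = (87 - 9 - q_Z)q_Z - (4q_Z) = (78 - q_Z)q_Z - (4q_Z).
∂π_Z/∂q_Z = 74 - 2q_Z = 0, so q_Z = 37.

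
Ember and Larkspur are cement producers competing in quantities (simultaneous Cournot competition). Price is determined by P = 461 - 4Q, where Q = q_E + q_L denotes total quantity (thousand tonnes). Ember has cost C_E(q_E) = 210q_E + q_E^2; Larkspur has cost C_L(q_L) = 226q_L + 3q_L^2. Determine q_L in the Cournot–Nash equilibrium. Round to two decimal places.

Ember's profit: π_E = (461 - 4Q)q_E - (210q_E + q_E²). Setting ∂π_E/∂q_E = 0: 251 - 10q_E - 4(q_L) = 0.
Larkspur's first-order condition: 235 - 14q_L - 4(q_E) = 0.
Best responses: q_E = (251 - 4q_L)/10, q_L = (235 - 4q_E)/14.
Substituting one into the other gives q_E = 1287/62 and q_L = 673/62.

10.85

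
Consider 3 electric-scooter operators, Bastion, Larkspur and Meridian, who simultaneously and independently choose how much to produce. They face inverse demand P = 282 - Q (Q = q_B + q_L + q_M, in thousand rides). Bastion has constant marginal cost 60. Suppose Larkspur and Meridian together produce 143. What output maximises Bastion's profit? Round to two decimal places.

39.50

With rivals' combined output fixed at 143, Bastion's profit is π_B = (282 - 143 - q_B)q_B - (60q_B) = (139 - q_B)q_B - (60q_B).
∂π_B/∂q_B = 79 - 2q_B = 0, so q_B = 79/2.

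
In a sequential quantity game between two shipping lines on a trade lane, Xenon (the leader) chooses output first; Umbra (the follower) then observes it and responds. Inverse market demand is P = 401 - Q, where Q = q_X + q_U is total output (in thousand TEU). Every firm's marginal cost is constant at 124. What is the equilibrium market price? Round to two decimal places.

193.25

The follower Umbra best-responds to any q_X: π_U = (401 - Q)q_U - 124q_U.
Setting the follower's marginal profit to zero, 277 - q_X - 2q_U = 0, i.e. q_U = (277 - q_X)/2.
The leader anticipates this reaction. Substituting into P = 401 - Q gives P = 525/2 - (1/2)q_X, so π_X = (525/2 - (1/2)q_X)q_X - 124q_X.
The leader's first-order condition 277/2 - q_X = 0 yields q_X = 277/2.
Then q_U = (277 - 277/2)/2 = 277/4.
Total output Q = 831/4, so price P = 401 - 831/4 = 773/4.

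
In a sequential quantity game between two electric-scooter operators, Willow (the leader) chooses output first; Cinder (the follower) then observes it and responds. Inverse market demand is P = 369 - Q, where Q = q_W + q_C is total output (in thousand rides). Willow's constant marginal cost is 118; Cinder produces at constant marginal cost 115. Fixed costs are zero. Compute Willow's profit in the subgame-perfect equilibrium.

7688

The follower Cinder best-responds to any q_W: π_C = (369 - Q)q_C - 115q_C.
Setting the follower's marginal profit to zero, 254 - q_W - 2q_C = 0, i.e. q_C = (254 - q_W)/2.
Willow substitutes q_C(q_W) into its own profit: π_W = q_W(369 - q_W - (254 - q_W)/2) - 118q_W = (242 - (1/2)q_W)q_W - 118q_W.
The leader's first-order condition 124 - q_W = 0 yields q_W = 124.
Then q_C = (254 - 124)/2 = 65.
Price P = 369 - 189 = 180.
Willow's profit: (180 - 118)·124 = 7688.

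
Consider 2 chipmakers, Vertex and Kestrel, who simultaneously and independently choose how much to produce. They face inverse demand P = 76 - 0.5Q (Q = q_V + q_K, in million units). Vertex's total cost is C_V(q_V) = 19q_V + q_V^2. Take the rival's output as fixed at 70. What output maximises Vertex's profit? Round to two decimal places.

7.33

With the rival's output fixed at 70, Vertex's profit is π_V = (76 - (1/2)·70 - (1/2)q_V)q_V - (19q_V + q_V²) = (41 - (1/2)q_V)q_V - (19q_V + q_V²).
∂π_V/∂q_V = 22 - 3q_V = 0, so q_V = 22/3.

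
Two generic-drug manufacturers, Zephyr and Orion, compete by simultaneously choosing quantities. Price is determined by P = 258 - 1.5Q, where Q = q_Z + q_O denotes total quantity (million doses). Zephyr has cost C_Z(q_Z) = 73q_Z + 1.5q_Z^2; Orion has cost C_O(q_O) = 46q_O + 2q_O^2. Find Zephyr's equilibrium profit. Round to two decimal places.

Zephyr's profit: π_Z = (258 - 1.5Q)q_Z - (73q_Z + (3/2)q_Z²). Setting ∂π_Z/∂q_Z = 0: 185 - 6q_Z - (3/2)(q_O) = 0.
Orion's first-order condition: 212 - 7q_O - (3/2)(q_Z) = 0.
Rearranging gives the reaction functions q_Z = (185 - (3/2)q_O)/6 and q_O = (212 - (3/2)q_Z)/7.
Solving the pair: q_Z = 24.5786, q_O = 1326/53.
Price P = 258 - (3/2)·49.5975 = 183.6038.
Zephyr's profit: 183.6038·24.5786 - 73·24.5786 - (3/2)·24.5786² = 1812.3251.

1812.33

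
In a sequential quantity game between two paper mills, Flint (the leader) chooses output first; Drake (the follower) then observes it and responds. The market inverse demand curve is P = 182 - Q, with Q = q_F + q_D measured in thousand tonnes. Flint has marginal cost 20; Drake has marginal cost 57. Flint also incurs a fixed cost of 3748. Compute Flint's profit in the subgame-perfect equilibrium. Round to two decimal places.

Solve by backward induction. Given q_F, the follower Drake maximises π_D = (182 - q_F - q_D)q_D - 57q_D.
Follower FOC: 125 - q_F - 2q_D = 0, so q_D(q_F) = (125 - q_F)/2.
Flint substitutes q_D(q_F) into its own profit: π_F = q_F(182 - q_F - (125 - q_F)/2) - 20q_F = (239/2 - (1/2)q_F)q_F - 20q_F.
Maximising: ∂π_F/∂q_F = 199/2 - q_F = 0, giving q_F = 199/2.
Then q_D = (125 - 199/2)/2 = 51/4.
Price P = 182 - 449/4 = 279/4.
Flint's profit: (279/4 - 20)·(199/2) - 3748 = 1202.1250.

1202.13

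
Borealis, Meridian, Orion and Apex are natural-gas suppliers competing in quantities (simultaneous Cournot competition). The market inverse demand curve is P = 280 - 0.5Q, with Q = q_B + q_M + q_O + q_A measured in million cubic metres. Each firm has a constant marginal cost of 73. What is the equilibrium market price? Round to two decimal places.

A representative firm's profit is π_i = q_i(280 - 0.5Q) - 73q_i.
Setting ∂π_i/∂q_i = 0 with rivals' quantities fixed: 207 - q_i - (1/2)·Σ_{j≠i} q_j = 0.
By symmetry each firm produces the same amount; substituting Σ_{j≠i} q_j = 3q_i yields q_i = 207/(5/2) = 414/5.
Total output Q = 1656/5, so price P = 280 - (1/2)·(1656/5) = 572/5.

114.40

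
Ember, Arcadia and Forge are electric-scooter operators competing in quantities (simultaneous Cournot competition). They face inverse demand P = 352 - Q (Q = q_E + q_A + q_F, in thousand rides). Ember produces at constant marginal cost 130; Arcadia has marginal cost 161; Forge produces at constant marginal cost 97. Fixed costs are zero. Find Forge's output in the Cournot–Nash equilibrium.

88

Ember's profit: π_E = (352 - Q)q_E - (130q_E). Setting ∂π_E/∂q_E = 0: 222 - 2q_E - (q_A + q_F) = 0.
Arcadia's profit: π_A = (352 - Q)q_A - (161q_A). Setting ∂π_A/∂q_A = 0: 191 - 2q_A - (q_E + q_F) = 0.
Forge's first-order condition: 255 - 2q_F - (q_E + q_A) = 0.
Adding the 3 first-order conditions: 668 − 4Q = 0, so Q = 167.
Back-substituting: q_E = (222 − 167) = 55, q_A = (191 − 167) = 24, q_F = (255 − 167) = 88.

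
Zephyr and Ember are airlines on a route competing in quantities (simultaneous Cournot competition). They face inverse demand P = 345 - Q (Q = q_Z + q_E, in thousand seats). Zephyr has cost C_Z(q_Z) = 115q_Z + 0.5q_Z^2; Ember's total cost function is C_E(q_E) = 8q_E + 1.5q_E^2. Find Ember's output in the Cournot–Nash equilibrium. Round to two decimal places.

Zephyr's profit: π_Z = (345 - Q)q_Z - (115q_Z + (1/2)q_Z²). Setting ∂π_Z/∂q_Z = 0: 230 - 3q_Z - (q_E) = 0.
Ember's profit: π_E = (345 - Q)q_E - (8q_E + (3/2)q_E²). Setting ∂π_E/∂q_E = 0: 337 - 5q_E - (q_Z) = 0.
Rearranging gives the reaction functions q_Z = (230 - q_E)/3 and q_E = (337 - q_Z)/5.
Substituting one into the other gives q_Z = 813/14 and q_E = 781/14.

55.79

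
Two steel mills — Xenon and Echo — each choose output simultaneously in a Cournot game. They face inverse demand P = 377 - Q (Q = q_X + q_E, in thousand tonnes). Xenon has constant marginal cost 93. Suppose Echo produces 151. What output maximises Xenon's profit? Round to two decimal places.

66.50

With the rival's output fixed at 151, Xenon's profit is π_X = (377 - 151 - q_X)q_X - (93q_X) = (226 - q_X)q_X - (93q_X).
∂π_X/∂q_X = 133 - 2q_X = 0, so q_X = 133/2.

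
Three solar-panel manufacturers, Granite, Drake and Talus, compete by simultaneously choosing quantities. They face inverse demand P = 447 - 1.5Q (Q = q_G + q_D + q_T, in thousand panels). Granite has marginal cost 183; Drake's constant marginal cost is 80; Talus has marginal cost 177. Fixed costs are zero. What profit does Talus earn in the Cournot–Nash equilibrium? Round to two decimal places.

Granite's profit: π_G = (447 - 1.5Q)q_G - (183q_G). Setting ∂π_G/∂q_G = 0: 264 - 3q_G - (3/2)(q_D + q_T) = 0.
Drake's first-order condition: 367 - 3q_D - (3/2)(q_G + q_T) = 0.
Talus's first-order condition: 270 - 3q_T - (3/2)(q_G + q_D) = 0.
Summing all 3 equations gives 901 − 6Q = 0, hence Q = 901/6.
Back-substituting: q_G = (264 − 901/4)/(3/2) = 155/6, q_D = (367 − 901/4)/(3/2) = 189/2, q_T = (270 − 901/4)/(3/2) = 179/6.
Price P = 447 - (3/2)·(901/6) = 887/4.
Talus's profit: (887/4 - 177)·(179/6) = 1335.0417.

1335.04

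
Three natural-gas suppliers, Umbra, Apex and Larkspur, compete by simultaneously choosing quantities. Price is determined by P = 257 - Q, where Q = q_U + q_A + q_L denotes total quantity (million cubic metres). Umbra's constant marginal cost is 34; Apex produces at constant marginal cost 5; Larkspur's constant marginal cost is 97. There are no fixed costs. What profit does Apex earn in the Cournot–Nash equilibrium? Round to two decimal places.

8695.56

Umbra's profit: π_U = (257 - Q)q_U - (34q_U). Setting ∂π_U/∂q_U = 0: 223 - 2q_U - (q_A + q_L) = 0.
Apex's profit: π_A = (257 - Q)q_A - (5q_A). Setting ∂π_A/∂q_A = 0: 252 - 2q_A - (q_U + q_L) = 0.
Larkspur's profit: π_L = (257 - Q)q_L - (97q_L). Setting ∂π_L/∂q_L = 0: 160 - 2q_L - (q_U + q_A) = 0.
Adding the 3 first-order conditions: 635 − 4Q = 0, so Q = 635/4.
Back-substituting: q_U = (223 − 635/4) = 257/4, q_A = (252 − 635/4) = 373/4, q_L = (160 − 635/4) = 5/4.
Price P = 257 - 635/4 = 393/4.
Apex's profit: (393/4 - 5)·(373/4) = 8695.5625.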